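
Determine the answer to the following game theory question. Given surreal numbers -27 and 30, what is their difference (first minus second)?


x = -27, y = 30
x - y = -27 - 30 = -57

-57


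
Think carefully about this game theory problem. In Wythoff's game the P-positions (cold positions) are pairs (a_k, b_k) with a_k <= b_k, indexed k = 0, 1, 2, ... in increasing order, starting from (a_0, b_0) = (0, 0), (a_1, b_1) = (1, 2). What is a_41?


By Wythoff's theorem, a_k = floor(k * phi) and b_k = floor(k * phi^2) = a_k + k, where phi = (1 + sqrt(5))/2 is the golden ratio.
phi = (1 + sqrt(5))/2 = 1.618034
k = 41
k * phi = 41 * 1.618034 = 66.339394
a_41 = floor(k * phi) = 66

66


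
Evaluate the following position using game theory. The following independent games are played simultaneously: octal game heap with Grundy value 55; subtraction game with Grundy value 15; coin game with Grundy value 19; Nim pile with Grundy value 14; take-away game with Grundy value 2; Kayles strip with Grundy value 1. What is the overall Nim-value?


By the Sprague-Grundy theorem, the Grundy value of a sum of games is the XOR of individual Grundy values.
octal game heap: Grundy value = 55. Running XOR: 0 XOR 55 = 55
subtraction game: Grundy value = 15. Running XOR: 55 XOR 15 = 56
coin game: Grundy value = 19. Running XOR: 56 XOR 19 = 43
Nim pile: Grundy value = 14. Running XOR: 43 XOR 14 = 37
take-away game: Grundy value = 2. Running XOR: 37 XOR 2 = 39
Kayles strip: Grundy value = 1. Running XOR: 39 XOR 1 = 38
The combined Grundy value is 38.

38


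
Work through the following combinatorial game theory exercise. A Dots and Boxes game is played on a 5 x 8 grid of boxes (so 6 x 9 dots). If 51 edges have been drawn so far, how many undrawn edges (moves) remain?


Grid: 5 x 8 boxes, i.e. 6 rows and 9 columns of dots.
Horizontal edges: (rows + 1) * cols = 6 * 8 = 48
Vertical edges: rows * (cols + 1) = 5 * 9 = 45
Total edges: 48 + 45 = 93
Edges drawn: 51
Remaining: 93 - 51 = 42

42


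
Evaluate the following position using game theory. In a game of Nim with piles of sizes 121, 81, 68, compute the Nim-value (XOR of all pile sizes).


We need the XOR (exclusive or) of all pile sizes.
After XOR-ing pile 1 (size 121): 0 XOR 121 = 121
After XOR-ing pile 2 (size 81): 121 XOR 81 = 40
After XOR-ing pile 3 (size 68): 40 XOR 68 = 108
The Nim-value of this position is 108.

108


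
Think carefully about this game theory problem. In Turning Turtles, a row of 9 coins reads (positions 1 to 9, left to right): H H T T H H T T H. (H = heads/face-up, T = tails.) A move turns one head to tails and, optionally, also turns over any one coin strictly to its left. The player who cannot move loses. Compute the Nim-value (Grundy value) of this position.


Coins: H H T T H H T T H
Key fact: a single head at position k behaves exactly like a Nim heap of size k (turning it to T and optionally flipping a coin at j < k corresponds to moving the heap from k to j, or to 0), and heads combine as a disjunctive sum (two heads at the same place would cancel, matching j XOR j = 0). So the Nim-value is the XOR of the 1-indexed positions of the heads.
Face-up positions (1-indexed): [1, 2, 5, 6, 9]
XOR 0 with 1: 0 XOR 1 = 1
XOR 1 with 2: 1 XOR 2 = 3
XOR 3 with 5: 3 XOR 5 = 6
XOR 6 with 6: 6 XOR 6 = 0
XOR 0 with 9: 0 XOR 9 = 9
Nim-value = 9

9


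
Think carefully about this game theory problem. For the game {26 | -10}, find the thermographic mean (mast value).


Game = {26 | -10}, a switch {a | b} with numbers a > b.
Its thermograph has left wall a - t and right wall b + t, which meet at t = (a - b)/2, where both equal (a + b)/2. So the mast (mean value) is at (a + b)/2.
Mean = (26 + (-10))/2 = 16/2 = 8

8


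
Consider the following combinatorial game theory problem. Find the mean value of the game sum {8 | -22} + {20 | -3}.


G1 = {8 | -22}, G2 = {20 | -3}
Each is a switch {a | b} with numbers a > b; its mean value is (a + b)/2, and mean value is additive over game sums: m(G1 + G2) = m(G1) + m(G2).
Mean of G1 = (8 + (-22))/2 = -14/2 = -7
Mean of G2 = (20 + (-3))/2 = 17/2 = 17/2
Mean of G1 + G2 = -7 + 17/2 = 3/2

3/2


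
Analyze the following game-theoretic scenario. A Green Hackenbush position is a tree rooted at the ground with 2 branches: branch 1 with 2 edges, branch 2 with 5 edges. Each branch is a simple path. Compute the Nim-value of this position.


The tree has 2 branches from the ground vertex.
In Green Hackenbush, the Nim-value of a simple path of length k is k.
Branch 1: length 2, Nim-value = 2
Branch 2: length 5, Nim-value = 5
Total Nim-value = XOR of all branch values:
0 XOR 2 = 2
2 XOR 5 = 7
Nim-value of the tree = 7

7


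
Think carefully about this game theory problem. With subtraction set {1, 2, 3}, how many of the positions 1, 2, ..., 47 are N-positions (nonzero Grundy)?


Subtraction set S = {1, 2, 3}, so G(n) = n mod 4.
G(n) = 0 when n is a multiple of 4.
Multiples of 4 in [1, 47]: 11
N-positions (nonzero Grundy) = 47 - 11 = 36

36


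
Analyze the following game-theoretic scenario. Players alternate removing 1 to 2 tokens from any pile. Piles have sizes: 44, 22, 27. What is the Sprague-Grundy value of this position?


Subtraction set: {1, 2}
For this subtraction set, G(n) = n mod 3 (period = max + 1 = 3).
Pile 1 (size 44): G(44) = 44 mod 3 = 2
Pile 2 (size 22): G(22) = 22 mod 3 = 1
Pile 3 (size 27): G(27) = 27 mod 3 = 0
Total Grundy value = XOR of all: 2 XOR 1 XOR 0 = 3

3


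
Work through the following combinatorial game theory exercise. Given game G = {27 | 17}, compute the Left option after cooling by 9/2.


Original game: {27 | 17} (a switch {a | b} with a > b).
Cooling by t (for t below the temperature (a - b)/2 = 5) taxes each move by t: {a | b} cooled by t is {a - t | b + t}.
Cooling amount: t = 9/2
Cooled Left option: 27 - 9/2 = 45/2
Cooled Right option: 17 + 9/2 = 43/2
Cooled game: {45/2 | 43/2}
Left option = 45/2

45/2


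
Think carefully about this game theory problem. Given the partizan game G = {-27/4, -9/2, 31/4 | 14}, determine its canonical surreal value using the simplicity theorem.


Left options: {-27/4, -9/2, 31/4}, max = 31/4
Right options: {14}, min = 14
All options are numbers and max(Left) < min(Right), so by the simplicity theorem the value is the simplest (earliest-born) number strictly between 31/4 and 14.
Integers 8 through 13 all lie strictly between 31/4 and 14.
Among integers, the simplest (lowest birthday = smallest |n|; 0 is born on day 0, +-n on day n) is 8.
No non-integer in the interval can be simpler: if x is a non-integer in the interval, then floor(x) or ceil(x) also lies in the interval (the interval contains an integer), and both are proper prefixes of x's sign expansion, i.e. born earlier. So the game value is 8.
Game value = 8

8


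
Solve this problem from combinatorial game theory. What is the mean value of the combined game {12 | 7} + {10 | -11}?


G1 = {12 | 7}, G2 = {10 | -11}
Each is a switch {a | b} with numbers a > b; its mean value is (a + b)/2, and mean value is additive over game sums: m(G1 + G2) = m(G1) + m(G2).
Mean of G1 = (12 + (7))/2 = 19/2 = 19/2
Mean of G2 = (10 + (-11))/2 = -1/2 = -1/2
Mean of G1 + G2 = 19/2 + -1/2 = 9

9


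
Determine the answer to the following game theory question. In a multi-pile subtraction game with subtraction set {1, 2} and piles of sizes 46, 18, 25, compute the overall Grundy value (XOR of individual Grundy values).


Subtraction set: {1, 2}
For this subtraction set, G(n) = n mod 3 (period = max + 1 = 3).
Pile 1 (size 46): G(46) = 46 mod 3 = 1
Pile 2 (size 18): G(18) = 18 mod 3 = 0
Pile 3 (size 25): G(25) = 25 mod 3 = 1
Total Grundy value = XOR of all: 1 XOR 0 XOR 1 = 0

0


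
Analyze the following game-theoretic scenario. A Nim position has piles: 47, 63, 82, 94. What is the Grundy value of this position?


We need the XOR (exclusive or) of all pile sizes.
After XOR-ing pile 1 (size 47): 0 XOR 47 = 47
After XOR-ing pile 2 (size 63): 47 XOR 63 = 16
After XOR-ing pile 3 (size 82): 16 XOR 82 = 66
After XOR-ing pile 4 (size 94): 66 XOR 94 = 28
The Nim-value of this position is 28.

28


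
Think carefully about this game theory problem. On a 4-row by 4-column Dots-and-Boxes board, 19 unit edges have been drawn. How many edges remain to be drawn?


Grid: 4 x 4 boxes, i.e. 5 rows and 5 columns of dots.
Horizontal edges: (rows + 1) * cols = 5 * 4 = 20
Vertical edges: rows * (cols + 1) = 4 * 5 = 20
Total edges: 20 + 20 = 40
Edges drawn: 19
Remaining: 40 - 19 = 21

21


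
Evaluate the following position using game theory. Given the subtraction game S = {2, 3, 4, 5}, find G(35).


The subtraction set is S = {2, 3, 4, 5}.
G(k) = mex{ G(k - s) : s in S, s <= k }. We compute iteratively: G(0) = 0.
G(1) = mex({}) = 0
G(2) = mex({0}) = 1
G(3) = mex({0}) = 1
G(4) = mex({0, 1}) = 2
G(5) = mex({0, 1}) = 2
G(6) = mex({0, 1, 2}) = 3
G(7) = mex({1, 2}) = 0
G(8) = mex({1, 2, 3}) = 0
G(9) = mex({0, 2, 3}) = 1
G(10) = mex({0, 2, 3}) = 1
G(11) = mex({0, 1, 3}) = 2
Observe that G(7)..G(11) = 0, 0, 1, 1, 2 repeats G(0)..G(4) = 0, 0, 1, 1, 2.
For k >= max(S) = 5, G(k) is determined by the previous 5 values G(k-5)..G(k-1); a window of 5 consecutive values has recurred shifted by 7, so by induction G(k + 7) = G(k) for all k >= 0: the sequence is periodic from the start with period 7.
One period: G(0..6) = 0, 0, 1, 1, 2, 2, 3.
35 mod 7 = 0, so G(35) = G(0) = 0.

0


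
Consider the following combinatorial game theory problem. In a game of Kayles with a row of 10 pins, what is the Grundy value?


Kayles: a move removes 1 or 2 adjacent pins from a contiguous row.
Removing pins from a row of k leaves two independent rows (a, b) with a + b = k - 1 (one pin) or a + b = k - 2 (two pins); an end removal gives a = 0.
By Sprague-Grundy, G(k) = mex{ G(a) XOR G(b) } over all these splits. G(0) = 0.
G(1): splits (0,0):0^0=0 -> mex({0}) = 1
G(2): splits (0,1):0^1=1 (0,0):0^0=0 -> mex({0, 1}) = 2
G(3): splits (0,2):0^2=2 (1,1):1^1=0 (0,1):0^1=1 -> mex({0, 1, 2}) = 3
G(4): splits (0,3):0^3=3 (1,2):1^2=3 (0,2):0^2=2 (1,1):1^1=0 -> mex({0, 2, 3}) = 1
G(5): splits (0,4):0^1=1 (1,3):1^3=2 (2,2):2^2=0 (0,3):0^3=3 (1,2):1^2=3 -> mex({0, 1, 2, 3}) = 4
G(6) = mex({0, 1, 2, 4}) = 3
G(7) = mex({0, 1, 3, 4, 5}) = 2
G(8) = mex({0, 2, 3, 5, 6}) = 1
G(9) = mex({0, 1, 2, 3, 6, 7}) = 4
G(10) = mex({0, 1, 3, 4, 5, 7}) = 2
Therefore G(10) = 2.

2


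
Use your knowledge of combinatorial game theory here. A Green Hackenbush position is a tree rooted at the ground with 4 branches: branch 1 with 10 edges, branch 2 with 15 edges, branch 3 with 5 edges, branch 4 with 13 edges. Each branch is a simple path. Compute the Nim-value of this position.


The tree has 4 branches from the ground vertex.
In Green Hackenbush, the Nim-value of a simple path of length k is k.
Branch 1: length 10, Nim-value = 10
Branch 2: length 15, Nim-value = 15
Branch 3: length 5, Nim-value = 5
Branch 4: length 13, Nim-value = 13
Total Nim-value = XOR of all branch values:
0 XOR 10 = 10
10 XOR 15 = 5
5 XOR 5 = 0
0 XOR 13 = 13
Nim-value of the tree = 13

13


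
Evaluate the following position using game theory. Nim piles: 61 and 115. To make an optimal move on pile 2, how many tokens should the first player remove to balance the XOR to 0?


Piles: 61 and 115
Current XOR: 61 XOR 115 = 78 (non-zero, so this is an N-position).
To make the XOR zero, we need to find a move that balances the piles.
For pile 2 (size 115): target = 115 XOR 78 = 61
We reduce pile 2 from 115 to 61.
Tokens removed: 115 - 61 = 54
Verification: 61 XOR 61 = 0

54


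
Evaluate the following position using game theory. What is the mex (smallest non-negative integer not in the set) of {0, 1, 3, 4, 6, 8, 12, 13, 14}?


Set = {0, 1, 3, 4, 6, 8, 12, 13, 14}
0 is in the set.
1 is in the set.
2 is NOT in the set. This is the mex.
mex = 2

2


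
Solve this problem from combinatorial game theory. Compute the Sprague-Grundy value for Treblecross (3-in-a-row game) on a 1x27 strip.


Treblecross: place X on empty cells; 3-in-a-row wins.
Playing within two cells of an existing X lets the opponent win at once, so sensible play treats the cells i-2..i+2 around each X as dead. The player left with no safe cell loses, so this is a normal-play take-away game on strips of safe cells.
Placing X at cell i (0-indexed) of a strip of k safe cells leaves independent strips of sizes max(0, i-2) and max(0, k-i-3). Hence G(k) = mex{ G(max(0,i-2)) XOR G(max(0,k-i-3)) : 0 <= i < k }, with G(0) = 0.
G(1): splits (0,0):0^0=0 -> mex({0}) = 1
G(2): splits (0,0):0^0=0 -> mex({0}) = 1
G(3): splits (0,0):0^0=0 -> mex({0}) = 1
G(4): splits (0,1):0^1=1 (0,0):0^0=0 -> mex({0, 1}) = 2
G(5): splits (0,2):0^1=1 (0,1):0^1=1 (0,0):0^0=0 -> mex({0, 1}) = 2
G(6) = mex({1}) = 0
G(7) = mex({0, 1, 2}) = 3
G(8) = mex({0, 1, 2}) = 3
G(9) = mex({0, 2}) = 1
G(10) = mex({0, 2, 3}) = 1
G(11) = mex({0, 3}) = 1
G(12) = mex({1, 3}) = 0
G(13) = mex({0, 1, 2, 3}) = 4
G(14) = mex({0, 1, 2}) = 3
G(15) = mex({0, 1, 2}) = 3
G(16) = mex({0, 1, 2, 4}) = 3
G(17) = mex({0, 1, 3, 4}) = 2
G(18) = mex({0, 1, 3, 4}) = 2
G(19) = mex({0, 1, 3, 5}) = 2
G(20) = mex({0, 1, 2, 3, 5}) = 4
G(21) = mex({0, 1, 2, 3, 5}) = 4
G(22) = mex({1, 2, 6}) = 0
G(23) = mex({0, 1, 2, 3, 4, 6}) = 5
G(24) = mex({0, 1, 2, 3, 4}) = 5
G(25) = mex({0, 1, 3, 4, 7}) = 2
G(26) = mex({0, 1, 3, 4, 5, 7}) = 2
G(27) = mex({0, 1, 3, 5}) = 2
Therefore G(27) = 2.

2


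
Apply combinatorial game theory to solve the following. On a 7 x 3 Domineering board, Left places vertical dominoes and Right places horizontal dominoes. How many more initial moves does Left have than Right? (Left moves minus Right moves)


Board is 7 x 3 (rows x cols).
Left (vertical) placements: (rows-1) * cols = 6 * 3 = 18
Right (horizontal) placements: rows * (cols-1) = 7 * 2 = 14
Advantage = Left - Right = 18 - 14 = 4

4


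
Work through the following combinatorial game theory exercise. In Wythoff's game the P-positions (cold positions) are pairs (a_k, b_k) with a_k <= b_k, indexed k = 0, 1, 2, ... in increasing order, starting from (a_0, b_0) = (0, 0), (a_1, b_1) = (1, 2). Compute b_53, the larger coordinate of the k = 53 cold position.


By Wythoff's theorem, a_k = floor(k * phi) and b_k = floor(k * phi^2) = a_k + k, where phi = (1 + sqrt(5))/2 is the golden ratio.
phi = (1 + sqrt(5))/2 = 1.618034
phi^2 = phi + 1 = 2.618034
k = 53
k * phi^2 = 53 * 2.618034 = 138.755801
b_53 = floor(k * phi^2) = 138 (check: a_53 + k = 85 + 53 = 138)

138


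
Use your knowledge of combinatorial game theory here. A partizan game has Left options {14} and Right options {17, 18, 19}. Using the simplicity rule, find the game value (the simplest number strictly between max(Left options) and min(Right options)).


Left options: {14}, max = 14
Right options: {17, 18, 19}, min = 17
All options are numbers and max(Left) < min(Right), so by the simplicity theorem the value is the simplest (earliest-born) number strictly between 14 and 17.
Integers 15 through 16 all lie strictly between 14 and 17.
Among integers, the simplest (lowest birthday = smallest |n|; 0 is born on day 0, +-n on day n) is 15.
No non-integer in the interval can be simpler: if x is a non-integer in the interval, then floor(x) or ceil(x) also lies in the interval (the interval contains an integer), and both are proper prefixes of x's sign expansion, i.e. born earlier. So the game value is 15.
Game value = 15

15


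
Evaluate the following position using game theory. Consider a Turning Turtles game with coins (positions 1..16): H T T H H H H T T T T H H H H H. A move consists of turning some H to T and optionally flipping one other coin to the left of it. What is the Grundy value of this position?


Coins: H T T H H H H T T T T H H H H H
Key fact: a single head at position k behaves exactly like a Nim heap of size k (turning it to T and optionally flipping a coin at j < k corresponds to moving the heap from k to j, or to 0), and heads combine as a disjunctive sum (two heads at the same place would cancel, matching j XOR j = 0). So the Nim-value is the XOR of the 1-indexed positions of the heads.
Face-up positions (1-indexed): [1, 4, 5, 6, 7, 12, 13, 14, 15, 16]
XOR 0 with 1: 0 XOR 1 = 1
XOR 1 with 4: 1 XOR 4 = 5
XOR 5 with 5: 5 XOR 5 = 0
XOR 0 with 6: 0 XOR 6 = 6
XOR 6 with 7: 6 XOR 7 = 1
XOR 1 with 12: 1 XOR 12 = 13
XOR 13 with 13: 13 XOR 13 = 0
XOR 0 with 14: 0 XOR 14 = 14
XOR 14 with 15: 14 XOR 15 = 1
XOR 1 with 16: 1 XOR 16 = 17
Nim-value = 17

17


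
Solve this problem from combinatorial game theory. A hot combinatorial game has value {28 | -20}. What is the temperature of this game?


The game is {28 | -20}, a switch {a | b} with numbers a > b.
Cooling {a | b} by t gives {a - t | b + t}, which stops being hot when a - t = b + t, i.e. at t = (a - b)/2. So the temperature of a switch is (a - b)/2.
Temperature = (Left option - Right option) / 2
= (28 - (-20)) / 2
= 48 / 2
= 24

24


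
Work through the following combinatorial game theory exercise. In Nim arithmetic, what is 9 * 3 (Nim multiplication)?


Nim multiplication is bilinear over XOR: (u XOR v) * w = (u*w) XOR (v*w).
So we split each operand into its bit components and XOR the pairwise Nim products.
9 = 1 + 8 (as XOR of powers of 2).
3 = 1 + 2 (as XOR of powers of 2).
Using the standard Nim-product table on single bits:
  2*2 = 3,   2*4 = 8,   2*8 = 12,
  4*4 = 6,   4*8 = 11,  8*8 = 13,
and  1*x = x (identity), k*l = l*k (commutative).
Pairwise Nim products:
  1 * 1 = 1
  1 * 2 = 2
  8 * 1 = 8
  8 * 2 = 12
XOR them: 1 XOR 2 XOR 8 XOR 12 = 7.
Result: 9 * 3 = 7 (in Nim).

7


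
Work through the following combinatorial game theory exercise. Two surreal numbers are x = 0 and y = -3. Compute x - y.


x = 0, y = -3
x - y = 0 - -3 = 3

3


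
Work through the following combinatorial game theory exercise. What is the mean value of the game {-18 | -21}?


Game = {-18 | -21}, a switch {a | b} with numbers a > b.
Its thermograph has left wall a - t and right wall b + t, which meet at t = (a - b)/2, where both equal (a + b)/2. So the mast (mean value) is at (a + b)/2.
Mean = (-18 + (-21))/2 = -39/2 = -39/2

-39/2


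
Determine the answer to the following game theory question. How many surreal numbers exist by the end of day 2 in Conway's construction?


Day 0: {|} = 0 is born. Count = 1.
Day n: the number of surreal numbers born by day n is 2^(n+1) - 1.
By day 0: 2^1 - 1 = 1
By day 1: 2^2 - 1 = 3
By day 2: 2^3 - 1 = 7
By day 2: 7 surreal numbers.

7


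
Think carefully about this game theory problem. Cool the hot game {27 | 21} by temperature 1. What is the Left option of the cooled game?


Original game: {27 | 21} (a switch {a | b} with a > b).
Cooling by t (for t below the temperature (a - b)/2 = 3) taxes each move by t: {a | b} cooled by t is {a - t | b + t}.
Cooling amount: t = 1
Cooled Left option: 27 - 1 = 26
Cooled Right option: 21 + 1 = 22
Cooled game: {26 | 22}
Left option = 26

26


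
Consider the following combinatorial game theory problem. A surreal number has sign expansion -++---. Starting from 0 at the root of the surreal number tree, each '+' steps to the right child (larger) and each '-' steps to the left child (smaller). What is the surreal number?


Sign expansion: -++---
Rule: track bounds (lo, hi), initially (-inf, +inf). On '+', the current value becomes lo and we move to the simplest number in (value, hi): value + 1 if hi = +inf, otherwise the midpoint (value + hi)/2. On '-', the current value becomes hi and we move to value - 1 if lo = -inf, otherwise the midpoint (lo + value)/2.
Start at 0.
Step 1: sign = -, move left. Bounds: (-inf, 0). Value = -1
Step 2: sign = +, move right. Bounds: (-1, 0). Value = -1/2
Step 3: sign = +, move right. Bounds: (-1/2, 0). Value = -1/4
Step 4: sign = -, move left. Bounds: (-1/2, -1/4). Value = -3/8
Step 5: sign = -, move left. Bounds: (-1/2, -3/8). Value = -7/16
Step 6: sign = -, move left. Bounds: (-1/2, -7/16). Value = -15/32
The surreal number with sign expansion -++--- is -15/32.

-15/32


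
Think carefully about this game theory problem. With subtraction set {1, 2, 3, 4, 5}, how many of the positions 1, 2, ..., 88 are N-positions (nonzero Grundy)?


Subtraction set S = {1, 2, 3, 4, 5}, so G(n) = n mod 6.
G(n) = 0 when n is a multiple of 6.
Multiples of 6 in [1, 88]: 14
N-positions (nonzero Grundy) = 88 - 14 = 74

74


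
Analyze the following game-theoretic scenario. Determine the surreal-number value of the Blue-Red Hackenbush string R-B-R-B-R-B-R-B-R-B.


Edges (from ground): R-B-R-B-R-B-R-B-R-B
By Berlekamp's sign-expansion rule, a Blue-Red Hackenbush stalk has the value of the surreal number whose sign sequence is the edge sequence with B -> + and R -> -.
Sign sequence: -+-+-+-+-+
Trace the sign expansion in the surreal number tree, starting from 0:
Edge 1: R (sign -) -> bounds (-inf, 0), value = -1
Edge 2: B (sign +) -> bounds (-1, 0), value = -1/2
Edge 3: R (sign -) -> bounds (-1, -1/2), value = -3/4
Edge 4: B (sign +) -> bounds (-3/4, -1/2), value = -5/8
Edge 5: R (sign -) -> bounds (-3/4, -5/8), value = -11/16
Edge 6: B (sign +) -> bounds (-11/16, -5/8), value = -21/32
Edge 7: R (sign -) -> bounds (-11/16, -21/32), value = -43/64
Edge 8: B (sign +) -> bounds (-43/64, -21/32), value = -85/128
Edge 9: R (sign -) -> bounds (-43/64, -85/128), value = -171/256
Edge 10: B (sign +) -> bounds (-171/256, -85/128), value = -341/512
Game value = -341/512

-341/512


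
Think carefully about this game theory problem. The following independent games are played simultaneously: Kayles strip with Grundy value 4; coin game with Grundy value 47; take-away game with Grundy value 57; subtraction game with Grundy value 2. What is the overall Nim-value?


By the Sprague-Grundy theorem, the Grundy value of a sum of games is the XOR of individual Grundy values.
Kayles strip: Grundy value = 4. Running XOR: 0 XOR 4 = 4
coin game: Grundy value = 47. Running XOR: 4 XOR 47 = 43
take-away game: Grundy value = 57. Running XOR: 43 XOR 57 = 18
subtraction game: Grundy value = 2. Running XOR: 18 XOR 2 = 16
The combined Grundy value is 16.

16


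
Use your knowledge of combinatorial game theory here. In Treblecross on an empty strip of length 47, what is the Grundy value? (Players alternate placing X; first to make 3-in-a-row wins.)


Treblecross: place X on empty cells; 3-in-a-row wins.
Playing within two cells of an existing X lets the opponent win at once, so sensible play treats the cells i-2..i+2 around each X as dead. The player left with no safe cell loses, so this is a normal-play take-away game on strips of safe cells.
Placing X at cell i (0-indexed) of a strip of k safe cells leaves independent strips of sizes max(0, i-2) and max(0, k-i-3). Hence G(k) = mex{ G(max(0,i-2)) XOR G(max(0,k-i-3)) : 0 <= i < k }, with G(0) = 0.
G(1): splits (0,0):0^0=0 -> mex({0}) = 1
G(2): splits (0,0):0^0=0 -> mex({0}) = 1
G(3): splits (0,0):0^0=0 -> mex({0}) = 1
G(4): splits (0,1):0^1=1 (0,0):0^0=0 -> mex({0, 1}) = 2
G(5): splits (0,2):0^1=1 (0,1):0^1=1 (0,0):0^0=0 -> mex({0, 1}) = 2
G(6) = mex({1}) = 0
G(7) = mex({0, 1, 2}) = 3
G(8) = mex({0, 1, 2}) = 3
G(9) = mex({0, 2}) = 1
G(10) = mex({0, 2, 3}) = 1
G(11) = mex({0, 3}) = 1
G(12) = mex({1, 3}) = 0
G(13) = mex({0, 1, 2, 3}) = 4
G(14) = mex({0, 1, 2}) = 3
G(15) = mex({0, 1, 2}) = 3
G(16) = mex({0, 1, 2, 4}) = 3
G(17) = mex({0, 1, 3, 4}) = 2
G(18) = mex({0, 1, 3, 4}) = 2
G(19) = mex({0, 1, 3, 5}) = 2
G(20) = mex({0, 1, 2, 3, 5}) = 4
G(21) = mex({0, 1, 2, 3, 5}) = 4
G(22) = mex({1, 2, 6}) = 0
G(23) = mex({0, 1, 2, 3, 4, 6}) = 5
G(24) = mex({0, 1, 2, 3, 4}) = 5
G(25) = mex({0, 1, 3, 4, 7}) = 2
G(26) = mex({0, 1, 3, 4, 5, 7}) = 2
G(27) = mex({0, 1, 3, 5}) = 2
G(28) = mex({0, 1, 2, 5}) = 3
G(29) = mex({0, 1, 2, 4, 5, 6}) = 3
G(30) = mex({1, 2, 4, 6}) = 0
G(31) = mex({0, 1, 2, 3, 4, 6}) = 5
G(32) = mex({1, 2, 3, 4, 7}) = 0
G(33) = mex({0, 3, 7}) = 1
G(34) = mex({0, 2, 3, 5, 7}) = 1
G(35) = mex({0, 2, 3, 5, 6}) = 1
G(36) = mex({0, 1, 2, 5, 6}) = 3
G(37) = mex({0, 1, 2, 4, 5, 6}) = 3
G(38) = mex({0, 1, 2, 4}) = 3
G(39) = mex({0, 1, 2, 3, 4, 7}) = 5
G(40) = mex({0, 1, 2, 3, 4, 5, 7}) = 6
G(41) = mex({0, 1, 2, 3, 5, 7}) = 4
G(42) = mex({0, 1, 2, 3, 5, 6, 7}) = 4
G(43) = mex({0, 2, 3, 5, 6}) = 1
G(44) = mex({1, 2, 3, 4, 5, 6}) = 0
G(45) = mex({0, 1, 2, 3, 4, 6, 7}) = 5
G(46) = mex({0, 1, 2, 3, 4, 7}) = 5
G(47) = mex({0, 1, 2, 3, 4, 5, 7}) = 6
Therefore G(47) = 6.

6


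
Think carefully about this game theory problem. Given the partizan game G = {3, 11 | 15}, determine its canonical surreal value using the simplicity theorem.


Left options: {3, 11}, max = 11
Right options: {15}, min = 15
All options are numbers and max(Left) < min(Right), so by the simplicity theorem the value is the simplest (earliest-born) number strictly between 11 and 15.
Integers 12 through 14 all lie strictly between 11 and 15.
Among integers, the simplest (lowest birthday = smallest |n|; 0 is born on day 0, +-n on day n) is 12.
No non-integer in the interval can be simpler: if x is a non-integer in the interval, then floor(x) or ceil(x) also lies in the interval (the interval contains an integer), and both are proper prefixes of x's sign expansion, i.e. born earlier. So the game value is 12.
Game value = 12

12


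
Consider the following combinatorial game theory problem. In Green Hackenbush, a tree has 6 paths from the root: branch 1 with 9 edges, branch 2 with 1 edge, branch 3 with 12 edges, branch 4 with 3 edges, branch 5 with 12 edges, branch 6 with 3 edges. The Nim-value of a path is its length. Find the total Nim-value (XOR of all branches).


The tree has 6 branches from the ground vertex.
In Green Hackenbush, the Nim-value of a simple path of length k is k.
Branch 1: length 9, Nim-value = 9
Branch 2: length 1, Nim-value = 1
Branch 3: length 12, Nim-value = 12
Branch 4: length 3, Nim-value = 3
Branch 5: length 12, Nim-value = 12
Branch 6: length 3, Nim-value = 3
Total Nim-value = XOR of all branch values:
0 XOR 9 = 9
9 XOR 1 = 8
8 XOR 12 = 4
4 XOR 3 = 7
7 XOR 12 = 11
11 XOR 3 = 8
Nim-value of the tree = 8

8


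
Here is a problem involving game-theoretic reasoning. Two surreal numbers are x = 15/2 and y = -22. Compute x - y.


x = 15/2, y = -22
Converting to common denominator: 2
x = 15/2, y = -44/2
x - y = 15/2 - -22 = 59/2

59/2


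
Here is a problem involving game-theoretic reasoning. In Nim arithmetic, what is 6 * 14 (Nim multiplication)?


Nim multiplication is bilinear over XOR: (u XOR v) * w = (u*w) XOR (v*w).
So we split each operand into its bit components and XOR the pairwise Nim products.
6 = 2 + 4 (as XOR of powers of 2).
14 = 2 + 4 + 8 (as XOR of powers of 2).
Using the standard Nim-product table on single bits:
  2*2 = 3,   2*4 = 8,   2*8 = 12,
  4*4 = 6,   4*8 = 11,  8*8 = 13,
and  1*x = x (identity), k*l = l*k (commutative).
Pairwise Nim products:
  2 * 2 = 3
  2 * 4 = 8
  2 * 8 = 12
  4 * 2 = 8
  4 * 4 = 6
  4 * 8 = 11
XOR them: 3 XOR 8 XOR 12 XOR 8 XOR 6 XOR 11 = 2.
Result: 6 * 14 = 2 (in Nim).

2


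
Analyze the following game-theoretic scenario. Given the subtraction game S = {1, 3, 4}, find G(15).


The subtraction set is S = {1, 3, 4}.
G(k) = mex{ G(k - s) : s in S, s <= k }. We compute iteratively: G(0) = 0.
G(1) = mex({0}) = 1
G(2) = mex({1}) = 0
G(3) = mex({0}) = 1
G(4) = mex({0, 1}) = 2
G(5) = mex({0, 1, 2}) = 3
G(6) = mex({0, 1, 3}) = 2
G(7) = mex({1, 2}) = 0
G(8) = mex({0, 2, 3}) = 1
G(9) = mex({1, 2, 3}) = 0
G(10) = mex({0, 2}) = 1
Observe that G(7)..G(10) = 0, 1, 0, 1 repeats G(0)..G(3) = 0, 1, 0, 1.
For k >= max(S) = 4, G(k) is determined by the previous 4 values G(k-4)..G(k-1); a window of 4 consecutive values has recurred shifted by 7, so by induction G(k + 7) = G(k) for all k >= 0: the sequence is periodic from the start with period 7.
One period: G(0..6) = 0, 1, 0, 1, 2, 3, 2.
15 mod 7 = 1, so G(15) = G(1) = 1.

1


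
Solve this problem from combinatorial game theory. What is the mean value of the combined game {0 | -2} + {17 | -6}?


G1 = {0 | -2}, G2 = {17 | -6}
Each is a switch {a | b} with numbers a > b; its mean value is (a + b)/2, and mean value is additive over game sums: m(G1 + G2) = m(G1) + m(G2).
Mean of G1 = (0 + (-2))/2 = -2/2 = -1
Mean of G2 = (17 + (-6))/2 = 11/2 = 11/2
Mean of G1 + G2 = -1 + 11/2 = 9/2

9/2


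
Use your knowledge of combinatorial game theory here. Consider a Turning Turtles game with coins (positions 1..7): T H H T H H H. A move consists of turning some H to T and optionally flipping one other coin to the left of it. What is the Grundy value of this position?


Coins: T H H T H H H
Key fact: a single head at position k behaves exactly like a Nim heap of size k (turning it to T and optionally flipping a coin at j < k corresponds to moving the heap from k to j, or to 0), and heads combine as a disjunctive sum (two heads at the same place would cancel, matching j XOR j = 0). So the Nim-value is the XOR of the 1-indexed positions of the heads.
Face-up positions (1-indexed): [2, 3, 5, 6, 7]
XOR 0 with 2: 0 XOR 2 = 2
XOR 2 with 3: 2 XOR 3 = 1
XOR 1 with 5: 1 XOR 5 = 4
XOR 4 with 6: 4 XOR 6 = 2
XOR 2 with 7: 2 XOR 7 = 5
Nim-value = 5

5


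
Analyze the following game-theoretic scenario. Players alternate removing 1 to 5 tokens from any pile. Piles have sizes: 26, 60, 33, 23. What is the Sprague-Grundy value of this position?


Subtraction set: {1, 2, 3, 4, 5}
For this subtraction set, G(n) = n mod 6 (period = max + 1 = 6).
Pile 1 (size 26): G(26) = 26 mod 6 = 2
Pile 2 (size 60): G(60) = 60 mod 6 = 0
Pile 3 (size 33): G(33) = 33 mod 6 = 3
Pile 4 (size 23): G(23) = 23 mod 6 = 5
Total Grundy value = XOR of all: 2 XOR 0 XOR 3 XOR 5 = 4

4


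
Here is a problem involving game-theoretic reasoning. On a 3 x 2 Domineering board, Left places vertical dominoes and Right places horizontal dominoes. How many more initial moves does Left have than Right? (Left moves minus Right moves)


Board is 3 x 2 (rows x cols).
Left (vertical) placements: (rows-1) * cols = 2 * 2 = 4
Right (horizontal) placements: rows * (cols-1) = 3 * 1 = 3
Advantage = Left - Right = 4 - 3 = 1

1


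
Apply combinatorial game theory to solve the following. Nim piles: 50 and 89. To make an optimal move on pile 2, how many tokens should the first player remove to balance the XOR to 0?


Piles: 50 and 89
Current XOR: 50 XOR 89 = 107 (non-zero, so this is an N-position).
To make the XOR zero, we need to find a move that balances the piles.
For pile 2 (size 89): target = 89 XOR 107 = 50
We reduce pile 2 from 89 to 50.
Tokens removed: 89 - 50 = 39
Verification: 50 XOR 50 = 0

39


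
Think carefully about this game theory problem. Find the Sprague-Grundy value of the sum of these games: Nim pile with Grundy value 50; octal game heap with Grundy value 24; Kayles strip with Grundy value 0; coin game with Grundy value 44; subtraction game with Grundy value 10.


By the Sprague-Grundy theorem, the Grundy value of a sum of games is the XOR of individual Grundy values.
Nim pile: Grundy value = 50. Running XOR: 0 XOR 50 = 50
octal game heap: Grundy value = 24. Running XOR: 50 XOR 24 = 42
Kayles strip: Grundy value = 0. Running XOR: 42 XOR 0 = 42
coin game: Grundy value = 44. Running XOR: 42 XOR 44 = 6
subtraction game: Grundy value = 10. Running XOR: 6 XOR 10 = 12
The combined Grundy value is 12.

12


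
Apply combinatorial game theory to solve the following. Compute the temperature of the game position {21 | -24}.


The game is {21 | -24}, a switch {a | b} with numbers a > b.
Cooling {a | b} by t gives {a - t | b + t}, which stops being hot when a - t = b + t, i.e. at t = (a - b)/2. So the temperature of a switch is (a - b)/2.
Temperature = (Left option - Right option) / 2
= (21 - (-24)) / 2
= 45 / 2
= 45/2

45/2


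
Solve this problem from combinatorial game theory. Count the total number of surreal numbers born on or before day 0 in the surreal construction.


Day 0: {|} = 0 is born. Count = 1.
Day n: the number of surreal numbers born by day n is 2^(n+1) - 1.
By day 0: 2^1 - 1 = 1
By day 0: 1 surreal numbers.

1


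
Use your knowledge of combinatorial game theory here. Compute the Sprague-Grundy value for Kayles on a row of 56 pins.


Kayles: a move removes 1 or 2 adjacent pins from a contiguous row.
Removing pins from a row of k leaves two independent rows (a, b) with a + b = k - 1 (one pin) or a + b = k - 2 (two pins); an end removal gives a = 0.
By Sprague-Grundy, G(k) = mex{ G(a) XOR G(b) } over all these splits. G(0) = 0.
G(1): splits (0,0):0^0=0 -> mex({0}) = 1
G(2): splits (0,1):0^1=1 (0,0):0^0=0 -> mex({0, 1}) = 2
G(3): splits (0,2):0^2=2 (1,1):1^1=0 (0,1):0^1=1 -> mex({0, 1, 2}) = 3
G(4): splits (0,3):0^3=3 (1,2):1^2=3 (0,2):0^2=2 (1,1):1^1=0 -> mex({0, 2, 3}) = 1
G(5): splits (0,4):0^1=1 (1,3):1^3=2 (2,2):2^2=0 (0,3):0^3=3 (1,2):1^2=3 -> mex({0, 1, 2, 3}) = 4
G(6) = mex({0, 1, 2, 4}) = 3
G(7) = mex({0, 1, 3, 4, 5}) = 2
G(8) = mex({0, 2, 3, 5, 6}) = 1
G(9) = mex({0, 1, 2, 3, 6, 7}) = 4
G(10) = mex({0, 1, 3, 4, 5, 7}) = 2
G(11) = mex({0, 1, 2, 3, 4, 5}) = 6
G(12) = mex({0, 1, 2, 3, 5, 6, 7}) = 4
G(13) = mex({0, 2, 3, 4, 6, 7}) = 1
G(14) = mex({0, 1, 4, 5, 6, 7}) = 2
G(15) = mex({0, 1, 2, 3, 4, 5, 6}) = 7
G(16) = mex({0, 2, 3, 5, 6, 7}) = 1
G(17) = mex({0, 1, 2, 3, 5, 6, 7}) = 4
G(18) = mex({0, 1, 2, 4, 5, 6}) = 3
G(19) = mex({0, 1, 3, 4, 5, 7}) = 2
G(20) = mex({0, 2, 3, 4, 5, 6, 7}) = 1
G(21) = mex({0, 1, 2, 3, 5, 6, 7}) = 4
G(22) = mex({0, 1, 2, 3, 4, 5, 7}) = 6
G(23) = mex({0, 1, 2, 3, 4, 5, 6}) = 7
G(24) = mex({0, 1, 2, 3, 5, 6, 7}) = 4
G(25) = mex({0, 2, 3, 4, 6, 7}) = 1
G(26) = mex({0, 1, 3, 4, 5, 6, 7}) = 2
G(27) = mex({0, 1, 2, 3, 4, 5, 6, 7}) = 8
G(28) = mex({0, 1, 2, 3, 4, 6, 7, 8}) = 5
G(29) = mex({0, 1, 2, 3, 5, 6, 7, 8, 9}) = 4
G(30) = mex({0, 1, 2, 3, 4, 5, 6, 9, 10}) = 7
G(31) = mex({0, 1, 3, 4, 5, 7, 10, 11}) = 2
G(32) = mex({0, 2, 3, 4, 5, 6, 7, 9, 11}) = 1
G(33) = mex({0, 1, 2, 3, 4, 5, 6, 7, 9, 12}) = 8
G(34) = mex({0, 1, 2, 3, 4, 5, 7, 8, 11, 12}) = 6
G(35) = mex({0, 1, 2, 3, 4, 5, 6, 8, 9, 10, 11}) = 7
G(36) = mex({0, 1, 2, 3, 5, 6, 7, 9, 10}) = 4
G(37) = mex({0, 2, 3, 4, 6, 7, 9, 10, 11, 12}) = 1
G(38) = mex({0, 1, 3, 4, 5, 6, 7, 9, 10, 11, 12}) = 2
G(39) = mex({0, 1, 2, 4, 5, 6, 7, 9, 10, 12, 14}) = 3
G(40) = mex({0, 2, 3, 4, 6, 7, 11, 12, 14}) = 1
G(41) = mex({0, 1, 2, 3, 5, 6, 7, 9, 10, 11, 12}) = 4
G(42) = mex({0, 1, 2, 3, 4, 5, 6, 9, 10}) = 7
G(43) = mex({0, 1, 3, 4, 5, 7, 9, 10, 12, 15}) = 2
G(44) = mex({0, 2, 3, 4, 5, 6, 7, 9, 10, 12, 15}) = 1
G(45) = mex({0, 1, 2, 3, 4, 5, 6, 7, 9, 10, 12, 14}) = 8
G(46) = mex({0, 1, 3, 4, 5, 7, 8, 11, 12, 14}) = 2
G(47) = mex({0, 1, 2, 3, 4, 5, 6, 8, 9, 10, 11, 12}) = 7
G(48) = mex({0, 1, 2, 3, 5, 6, 7, 9, 10}) = 4
G(49) = mex({0, 2, 3, 4, 6, 7, 9, 10, 11, 12, 15}) = 1
G(50) = mex({0, 1, 4, 5, 6, 7, 9, 11, 12, 14, 15}) = 2
G(51) = mex({0, 1, 2, 3, 4, 5, 6, 7, 9, 12, 14, 15}) = 8
G(52) = mex({0, 2, 3, 4, 5, 6, 7, 8, 11, 12, 15}) = 1
G(53) = mex({0, 1, 2, 3, 5, 6, 7, 8, 9, 10, 11, 12}) = 4
G(54) = mex({0, 1, 2, 3, 4, 5, 6, 9, 10}) = 7
G(55) = mex({0, 1, 3, 4, 5, 7, 9, 10, 11, 12}) = 2
G(56) = mex({0, 2, 3, 4, 5, 6, 7, 9, 10, 11, 12, 13, 14}) = 1
Therefore G(56) = 1.

1


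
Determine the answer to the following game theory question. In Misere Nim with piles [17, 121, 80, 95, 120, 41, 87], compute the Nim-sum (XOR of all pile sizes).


We need the XOR (exclusive or) of all pile sizes.
After XOR-ing pile 1 (size 17): 0 XOR 17 = 17
After XOR-ing pile 2 (size 121): 17 XOR 121 = 104
After XOR-ing pile 3 (size 80): 104 XOR 80 = 56
After XOR-ing pile 4 (size 95): 56 XOR 95 = 103
After XOR-ing pile 5 (size 120): 103 XOR 120 = 31
After XOR-ing pile 6 (size 41): 31 XOR 41 = 54
After XOR-ing pile 7 (size 87): 54 XOR 87 = 97
The Nim-value of this position is 97.

97


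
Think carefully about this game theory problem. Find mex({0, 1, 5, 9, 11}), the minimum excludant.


Set = {0, 1, 5, 9, 11}
0 is in the set.
1 is in the set.
2 is NOT in the set. This is the mex.
mex = 2

2


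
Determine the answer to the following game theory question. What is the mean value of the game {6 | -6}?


Game = {6 | -6}, a switch {a | b} with numbers a > b.
Its thermograph has left wall a - t and right wall b + t, which meet at t = (a - b)/2, where both equal (a + b)/2. So the mast (mean value) is at (a + b)/2.
Mean = (6 + (-6))/2 = 0/2 = 0

0


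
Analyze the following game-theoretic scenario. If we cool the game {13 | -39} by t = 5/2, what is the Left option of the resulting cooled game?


Original game: {13 | -39} (a switch {a | b} with a > b).
Cooling by t (for t below the temperature (a - b)/2 = 26) taxes each move by t: {a | b} cooled by t is {a - t | b + t}.
Cooling amount: t = 5/2
Cooled Left option: 13 - 5/2 = 21/2
Cooled Right option: -39 + 5/2 = -73/2
Cooled game: {21/2 | -73/2}
Left option = 21/2

21/2


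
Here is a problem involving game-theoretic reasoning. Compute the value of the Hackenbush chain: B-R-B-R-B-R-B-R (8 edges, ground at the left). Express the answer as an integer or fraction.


Edges (from ground): B-R-B-R-B-R-B-R
By Berlekamp's sign-expansion rule, a Blue-Red Hackenbush stalk has the value of the surreal number whose sign sequence is the edge sequence with B -> + and R -> -.
Sign sequence: +-+-+-+-
Trace the sign expansion in the surreal number tree, starting from 0:
Edge 1: B (sign +) -> bounds (0, +inf), value = 1
Edge 2: R (sign -) -> bounds (0, 1), value = 1/2
Edge 3: B (sign +) -> bounds (1/2, 1), value = 3/4
Edge 4: R (sign -) -> bounds (1/2, 3/4), value = 5/8
Edge 5: B (sign +) -> bounds (5/8, 3/4), value = 11/16
Edge 6: R (sign -) -> bounds (5/8, 11/16), value = 21/32
Edge 7: B (sign +) -> bounds (21/32, 11/16), value = 43/64
Edge 8: R (sign -) -> bounds (21/32, 43/64), value = 85/128
Game value = 85/128

85/128


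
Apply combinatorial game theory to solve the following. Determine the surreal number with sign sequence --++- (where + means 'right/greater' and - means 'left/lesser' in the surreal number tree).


Sign expansion: --++-
Rule: track bounds (lo, hi), initially (-inf, +inf). On '+', the current value becomes lo and we move to the simplest number in (value, hi): value + 1 if hi = +inf, otherwise the midpoint (value + hi)/2. On '-', the current value becomes hi and we move to value - 1 if lo = -inf, otherwise the midpoint (lo + value)/2.
Start at 0.
Step 1: sign = -, move left. Bounds: (-inf, 0). Value = -1
Step 2: sign = -, move left. Bounds: (-inf, -1). Value = -2
Step 3: sign = +, move right. Bounds: (-2, -1). Value = -3/2
Step 4: sign = +, move right. Bounds: (-3/2, -1). Value = -5/4
Step 5: sign = -, move left. Bounds: (-3/2, -5/4). Value = -11/8
The surreal number with sign expansion --++- is -11/8.

-11/8


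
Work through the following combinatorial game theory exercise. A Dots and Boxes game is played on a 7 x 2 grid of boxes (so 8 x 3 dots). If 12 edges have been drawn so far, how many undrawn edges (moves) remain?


Grid: 7 x 2 boxes, i.e. 8 rows and 3 columns of dots.
Horizontal edges: (rows + 1) * cols = 8 * 2 = 16
Vertical edges: rows * (cols + 1) = 7 * 3 = 21
Total edges: 16 + 21 = 37
Edges drawn: 12
Remaining: 37 - 12 = 25

25


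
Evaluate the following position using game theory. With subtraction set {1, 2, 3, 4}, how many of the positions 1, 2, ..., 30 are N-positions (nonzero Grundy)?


Subtraction set S = {1, 2, 3, 4}, so G(n) = n mod 5.
G(n) = 0 when n is a multiple of 5.
Multiples of 5 in [1, 30]: 6
N-positions (nonzero Grundy) = 30 - 6 = 24

24


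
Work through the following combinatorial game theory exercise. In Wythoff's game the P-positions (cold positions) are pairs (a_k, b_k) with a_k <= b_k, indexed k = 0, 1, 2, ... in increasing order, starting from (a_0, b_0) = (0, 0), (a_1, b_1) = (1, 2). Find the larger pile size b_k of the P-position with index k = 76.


By Wythoff's theorem, a_k = floor(k * phi) and b_k = floor(k * phi^2) = a_k + k, where phi = (1 + sqrt(5))/2 is the golden ratio.
phi = (1 + sqrt(5))/2 = 1.618034
phi^2 = phi + 1 = 2.618034
k = 76
k * phi^2 = 76 * 2.618034 = 198.970583
b_76 = floor(k * phi^2) = 198 (check: a_76 + k = 122 + 76 = 198)

198


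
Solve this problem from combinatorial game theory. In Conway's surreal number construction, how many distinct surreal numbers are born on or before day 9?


Day 0: {|} = 0 is born. Count = 1.
Day n: the number of surreal numbers born by day n is 2^(n+1) - 1.
By day 0: 2^1 - 1 = 1
By day 1: 2^2 - 1 = 3
By day 2: 2^3 - 1 = 7
By day 3: 2^4 - 1 = 15
By day 4: 2^5 - 1 = 31
By day 5: 2^6 - 1 = 63
By day 6: 2^7 - 1 = 127
By day 7: 2^8 - 1 = 255
By day 8: 2^9 - 1 = 511
By day 9: 2^10 - 1 = 1023
By day 9: 1023 surreal numbers.

1023
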